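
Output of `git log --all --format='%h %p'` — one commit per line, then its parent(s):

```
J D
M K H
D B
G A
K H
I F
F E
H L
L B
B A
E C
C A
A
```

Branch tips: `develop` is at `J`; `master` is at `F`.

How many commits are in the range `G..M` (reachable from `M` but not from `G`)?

Reachable from M: {A, B, H, K, L, M}.
Reachable from G: {A, G}.
In M's history but not G's: {B, H, K, L, M} — 5 commits.

5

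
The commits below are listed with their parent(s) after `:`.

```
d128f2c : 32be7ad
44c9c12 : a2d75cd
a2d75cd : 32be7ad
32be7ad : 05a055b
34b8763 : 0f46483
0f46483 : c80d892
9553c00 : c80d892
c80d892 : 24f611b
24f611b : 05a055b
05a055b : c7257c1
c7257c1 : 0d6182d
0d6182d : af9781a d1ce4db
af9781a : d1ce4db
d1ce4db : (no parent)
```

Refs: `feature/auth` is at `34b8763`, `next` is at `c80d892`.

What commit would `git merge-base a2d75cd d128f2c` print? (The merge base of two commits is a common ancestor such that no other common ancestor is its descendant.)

Ancestors of a2d75cd: {05a055b, 0d6182d, 32be7ad, a2d75cd, af9781a, c7257c1, d1ce4db}.
Ancestors of d128f2c: {05a055b, 0d6182d, 32be7ad, af9781a, c7257c1, d128f2c, d1ce4db}.
Common ancestors: {05a055b, 0d6182d, 32be7ad, af9781a, c7257c1, d1ce4db}.
Among these, 32be7ad is not an ancestor of any other common ancestor — it is the merge base.

32be7ad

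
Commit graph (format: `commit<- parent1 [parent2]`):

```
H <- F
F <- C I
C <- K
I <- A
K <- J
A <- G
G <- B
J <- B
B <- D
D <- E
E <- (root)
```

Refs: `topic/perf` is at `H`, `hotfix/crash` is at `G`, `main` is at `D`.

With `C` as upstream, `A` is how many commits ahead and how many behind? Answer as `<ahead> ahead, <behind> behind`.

Reachable from A: {A, B, D, E, G}.
Reachable from C: {B, C, D, E, J, K}.
Only in A's history (ahead): {A, G} — 2.
Only in C's history (behind): {C, J, K} — 3.

2 ahead, 3 behind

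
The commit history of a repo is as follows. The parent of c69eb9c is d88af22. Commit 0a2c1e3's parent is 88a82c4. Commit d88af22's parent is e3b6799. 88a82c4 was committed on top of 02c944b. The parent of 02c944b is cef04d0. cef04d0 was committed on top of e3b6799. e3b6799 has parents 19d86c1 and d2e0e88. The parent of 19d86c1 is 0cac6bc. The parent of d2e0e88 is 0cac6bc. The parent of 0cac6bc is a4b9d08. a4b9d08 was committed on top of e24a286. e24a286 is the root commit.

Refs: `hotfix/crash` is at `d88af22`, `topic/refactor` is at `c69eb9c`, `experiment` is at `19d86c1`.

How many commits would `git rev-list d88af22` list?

Walking parent pointers from d88af22: reachable set = {0cac6bc, 19d86c1, a4b9d08, d2e0e88, d88af22, e24a286, e3b6799}.
That is 7 commits.

7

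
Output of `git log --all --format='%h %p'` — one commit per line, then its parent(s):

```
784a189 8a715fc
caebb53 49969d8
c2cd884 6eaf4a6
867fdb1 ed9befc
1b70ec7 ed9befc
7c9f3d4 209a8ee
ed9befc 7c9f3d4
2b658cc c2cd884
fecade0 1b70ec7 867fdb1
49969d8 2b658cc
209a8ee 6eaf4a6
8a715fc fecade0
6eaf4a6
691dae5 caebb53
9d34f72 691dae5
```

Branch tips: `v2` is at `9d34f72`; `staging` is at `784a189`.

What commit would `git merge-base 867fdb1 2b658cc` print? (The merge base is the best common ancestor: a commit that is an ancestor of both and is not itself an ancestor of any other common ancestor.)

Ancestors of 867fdb1: {209a8ee, 6eaf4a6, 7c9f3d4, 867fdb1, ed9befc}.
Ancestors of 2b658cc: {2b658cc, 6eaf4a6, c2cd884}.
Common ancestors: {6eaf4a6}.
The only common ancestor is 6eaf4a6, so it is the merge base.

6eaf4a6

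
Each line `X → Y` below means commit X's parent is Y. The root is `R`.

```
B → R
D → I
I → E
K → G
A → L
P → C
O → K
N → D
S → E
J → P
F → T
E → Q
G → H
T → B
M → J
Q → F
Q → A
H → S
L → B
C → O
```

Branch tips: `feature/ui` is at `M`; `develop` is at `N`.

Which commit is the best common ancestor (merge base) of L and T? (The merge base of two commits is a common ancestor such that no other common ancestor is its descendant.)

Ancestors of L: {B, L, R}.
Ancestors of T: {B, R, T}.
Common ancestors: {B, R}.
Among these, B is not an ancestor of any other common ancestor — it is the merge base.

B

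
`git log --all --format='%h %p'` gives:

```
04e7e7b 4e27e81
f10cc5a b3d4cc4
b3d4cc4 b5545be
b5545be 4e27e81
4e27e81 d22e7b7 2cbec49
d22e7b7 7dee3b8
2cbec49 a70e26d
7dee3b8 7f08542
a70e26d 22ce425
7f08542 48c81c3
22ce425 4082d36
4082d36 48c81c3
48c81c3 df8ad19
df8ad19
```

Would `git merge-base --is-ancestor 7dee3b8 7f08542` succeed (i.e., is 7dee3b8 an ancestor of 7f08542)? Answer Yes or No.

No

Ancestors of 7f08542: {48c81c3, 7f08542, df8ad19}.
7dee3b8 is not in that set, so it is not an ancestor of 7f08542.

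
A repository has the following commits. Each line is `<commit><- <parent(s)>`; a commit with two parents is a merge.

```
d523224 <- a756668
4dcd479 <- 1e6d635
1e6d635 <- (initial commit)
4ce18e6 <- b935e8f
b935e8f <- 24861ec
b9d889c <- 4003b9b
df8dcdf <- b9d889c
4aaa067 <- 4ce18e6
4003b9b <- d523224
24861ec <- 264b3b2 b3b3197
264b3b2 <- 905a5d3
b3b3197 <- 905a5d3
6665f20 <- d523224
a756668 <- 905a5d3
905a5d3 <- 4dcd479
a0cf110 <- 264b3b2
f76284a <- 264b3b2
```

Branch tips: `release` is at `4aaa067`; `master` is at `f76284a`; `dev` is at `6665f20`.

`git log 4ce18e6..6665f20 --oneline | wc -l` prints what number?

3

Reachable from 6665f20: {1e6d635, 4dcd479, 6665f20, 905a5d3, a756668, d523224}.
Reachable from 4ce18e6: {1e6d635, 24861ec, 264b3b2, 4ce18e6, 4dcd479, 905a5d3, b3b3197, b935e8f}.
In 6665f20's history but not 4ce18e6's: {6665f20, a756668, d523224} — 3 commits.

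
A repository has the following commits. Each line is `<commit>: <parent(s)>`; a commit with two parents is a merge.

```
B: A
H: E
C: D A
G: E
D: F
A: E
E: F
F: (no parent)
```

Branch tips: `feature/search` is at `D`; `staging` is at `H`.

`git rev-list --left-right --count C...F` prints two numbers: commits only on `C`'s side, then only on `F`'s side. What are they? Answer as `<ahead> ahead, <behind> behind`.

Reachable from C: {A, C, D, E, F}.
Reachable from F: {F}.
Only in C's history (ahead): {A, C, D, E} — 4.
Only in F's history (behind): {} — 0.

4 ahead, 0 behind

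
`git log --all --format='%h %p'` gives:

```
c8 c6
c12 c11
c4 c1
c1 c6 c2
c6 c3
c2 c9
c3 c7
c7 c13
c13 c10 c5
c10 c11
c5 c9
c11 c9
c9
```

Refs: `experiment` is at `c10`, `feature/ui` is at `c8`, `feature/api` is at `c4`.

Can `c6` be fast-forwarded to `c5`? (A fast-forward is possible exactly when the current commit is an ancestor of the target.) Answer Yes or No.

No

A fast-forward from c6 to c5 is possible iff c6 is an ancestor of c5.
Ancestors of c5: {c5, c9}.
c6 is not among them, so fast-forward is not possible.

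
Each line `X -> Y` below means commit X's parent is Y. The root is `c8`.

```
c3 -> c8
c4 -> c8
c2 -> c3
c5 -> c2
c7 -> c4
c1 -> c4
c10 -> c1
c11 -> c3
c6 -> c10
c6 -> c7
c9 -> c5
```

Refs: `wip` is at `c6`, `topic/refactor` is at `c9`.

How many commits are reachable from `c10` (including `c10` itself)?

Walking parent pointers from c10: reachable set = {c1, c10, c4, c8}.
That is 4 commits.

4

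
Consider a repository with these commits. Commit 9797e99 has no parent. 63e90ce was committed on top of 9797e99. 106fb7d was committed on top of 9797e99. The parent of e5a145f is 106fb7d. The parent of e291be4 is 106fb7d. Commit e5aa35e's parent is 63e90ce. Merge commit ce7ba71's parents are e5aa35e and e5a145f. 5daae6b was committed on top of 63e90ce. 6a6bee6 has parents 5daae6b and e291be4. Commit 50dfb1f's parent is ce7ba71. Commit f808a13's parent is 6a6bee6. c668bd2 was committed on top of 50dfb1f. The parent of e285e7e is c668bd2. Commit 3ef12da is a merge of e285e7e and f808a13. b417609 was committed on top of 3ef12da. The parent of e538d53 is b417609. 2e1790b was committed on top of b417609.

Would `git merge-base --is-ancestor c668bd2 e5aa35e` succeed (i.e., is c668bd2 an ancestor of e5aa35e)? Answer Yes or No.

No

Ancestors of e5aa35e: {63e90ce, 9797e99, e5aa35e}.
c668bd2 is not in that set, so it is not an ancestor of e5aa35e.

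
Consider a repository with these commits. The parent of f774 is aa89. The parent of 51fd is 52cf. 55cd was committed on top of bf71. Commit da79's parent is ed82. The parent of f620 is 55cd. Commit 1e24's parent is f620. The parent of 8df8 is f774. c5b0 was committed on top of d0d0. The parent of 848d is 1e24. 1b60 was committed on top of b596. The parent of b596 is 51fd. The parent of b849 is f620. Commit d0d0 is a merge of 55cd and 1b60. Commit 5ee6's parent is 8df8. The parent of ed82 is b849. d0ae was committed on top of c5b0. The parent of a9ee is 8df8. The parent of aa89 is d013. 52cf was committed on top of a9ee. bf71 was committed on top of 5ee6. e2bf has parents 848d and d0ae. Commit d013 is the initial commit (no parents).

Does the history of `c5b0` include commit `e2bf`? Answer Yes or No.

Ancestors of c5b0: {1b60, 51fd, 52cf, 55cd, 5ee6, 8df8, a9ee, aa89, b596, bf71, c5b0, d013, d0d0, f774}.
e2bf is not in that set, so it is not an ancestor of c5b0.

No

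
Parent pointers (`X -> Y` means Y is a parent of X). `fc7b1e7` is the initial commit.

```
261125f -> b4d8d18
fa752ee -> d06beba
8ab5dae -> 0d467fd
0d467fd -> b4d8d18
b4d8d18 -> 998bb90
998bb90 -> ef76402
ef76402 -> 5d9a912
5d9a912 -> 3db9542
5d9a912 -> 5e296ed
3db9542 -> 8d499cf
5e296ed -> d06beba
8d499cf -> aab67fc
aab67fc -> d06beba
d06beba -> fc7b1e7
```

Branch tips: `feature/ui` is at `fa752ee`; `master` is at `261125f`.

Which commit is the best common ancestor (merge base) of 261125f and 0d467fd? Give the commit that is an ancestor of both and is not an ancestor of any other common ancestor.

b4d8d18

Ancestors of 261125f: {261125f, 3db9542, 5d9a912, 5e296ed, 8d499cf, 998bb90, aab67fc, b4d8d18, d06beba, ef76402, fc7b1e7}.
Ancestors of 0d467fd: {0d467fd, 3db9542, 5d9a912, 5e296ed, 8d499cf, 998bb90, aab67fc, b4d8d18, d06beba, ef76402, fc7b1e7}.
Common ancestors: {3db9542, 5d9a912, 5e296ed, 8d499cf, 998bb90, aab67fc, b4d8d18, d06beba, ef76402, fc7b1e7}.
Among these, b4d8d18 is not an ancestor of any other common ancestor — it is the merge base.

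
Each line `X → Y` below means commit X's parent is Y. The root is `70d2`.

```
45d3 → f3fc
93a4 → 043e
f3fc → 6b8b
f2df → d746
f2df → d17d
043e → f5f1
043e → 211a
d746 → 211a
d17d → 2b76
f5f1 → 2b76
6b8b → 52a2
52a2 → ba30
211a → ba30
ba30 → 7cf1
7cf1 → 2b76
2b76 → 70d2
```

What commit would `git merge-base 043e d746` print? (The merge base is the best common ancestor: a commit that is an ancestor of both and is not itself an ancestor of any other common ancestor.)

Ancestors of 043e: {043e, 211a, 2b76, 70d2, 7cf1, ba30, f5f1}.
Ancestors of d746: {211a, 2b76, 70d2, 7cf1, ba30, d746}.
Common ancestors: {211a, 2b76, 70d2, 7cf1, ba30}.
Among these, 211a is not an ancestor of any other common ancestor — it is the merge base.

211a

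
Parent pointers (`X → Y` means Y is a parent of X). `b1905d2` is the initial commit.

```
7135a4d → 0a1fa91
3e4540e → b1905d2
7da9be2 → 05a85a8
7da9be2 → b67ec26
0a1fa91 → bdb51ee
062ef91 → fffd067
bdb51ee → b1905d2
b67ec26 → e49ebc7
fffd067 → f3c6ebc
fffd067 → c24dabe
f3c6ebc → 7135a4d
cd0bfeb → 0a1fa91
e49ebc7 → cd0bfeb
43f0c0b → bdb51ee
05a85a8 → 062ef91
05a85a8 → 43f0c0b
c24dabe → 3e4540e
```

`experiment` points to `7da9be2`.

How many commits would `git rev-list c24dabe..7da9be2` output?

12

Reachable from 7da9be2: {05a85a8, 062ef91, 0a1fa91, 3e4540e, 43f0c0b, 7135a4d, 7da9be2, b1905d2, b67ec26, bdb51ee, c24dabe, cd0bfeb, e49ebc7, f3c6ebc, fffd067}.
Reachable from c24dabe: {3e4540e, b1905d2, c24dabe}.
In 7da9be2's history but not c24dabe's: {05a85a8, 062ef91, 0a1fa91, 43f0c0b, 7135a4d, 7da9be2, b67ec26, bdb51ee, cd0bfeb, e49ebc7, f3c6ebc, fffd067} — 12 commits.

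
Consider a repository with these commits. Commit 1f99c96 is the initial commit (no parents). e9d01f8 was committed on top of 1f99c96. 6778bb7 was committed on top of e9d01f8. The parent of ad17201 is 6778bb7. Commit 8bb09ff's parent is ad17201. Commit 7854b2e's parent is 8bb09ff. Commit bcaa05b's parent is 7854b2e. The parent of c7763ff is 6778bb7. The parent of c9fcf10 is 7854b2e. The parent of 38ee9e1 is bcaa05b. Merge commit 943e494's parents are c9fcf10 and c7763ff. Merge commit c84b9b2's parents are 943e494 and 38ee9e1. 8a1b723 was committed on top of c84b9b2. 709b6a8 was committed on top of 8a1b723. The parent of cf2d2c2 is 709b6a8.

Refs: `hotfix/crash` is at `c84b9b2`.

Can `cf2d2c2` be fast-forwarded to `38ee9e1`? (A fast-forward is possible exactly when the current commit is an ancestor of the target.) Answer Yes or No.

A fast-forward from cf2d2c2 to 38ee9e1 is possible iff cf2d2c2 is an ancestor of 38ee9e1.
Ancestors of 38ee9e1: {1f99c96, 38ee9e1, 6778bb7, 7854b2e, 8bb09ff, ad17201, bcaa05b, e9d01f8}.
cf2d2c2 is not among them, so fast-forward is not possible.

No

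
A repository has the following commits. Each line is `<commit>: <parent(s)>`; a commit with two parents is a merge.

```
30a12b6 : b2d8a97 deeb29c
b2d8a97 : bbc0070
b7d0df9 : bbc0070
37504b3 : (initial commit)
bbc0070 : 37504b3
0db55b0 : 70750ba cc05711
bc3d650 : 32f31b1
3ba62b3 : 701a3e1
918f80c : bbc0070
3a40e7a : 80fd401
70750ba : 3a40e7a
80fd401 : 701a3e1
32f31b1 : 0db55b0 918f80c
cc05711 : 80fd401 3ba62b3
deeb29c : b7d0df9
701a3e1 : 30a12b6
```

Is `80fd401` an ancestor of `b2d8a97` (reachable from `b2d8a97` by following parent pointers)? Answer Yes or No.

No

Ancestors of b2d8a97: {37504b3, b2d8a97, bbc0070}.
80fd401 is not in that set, so it is not an ancestor of b2d8a97.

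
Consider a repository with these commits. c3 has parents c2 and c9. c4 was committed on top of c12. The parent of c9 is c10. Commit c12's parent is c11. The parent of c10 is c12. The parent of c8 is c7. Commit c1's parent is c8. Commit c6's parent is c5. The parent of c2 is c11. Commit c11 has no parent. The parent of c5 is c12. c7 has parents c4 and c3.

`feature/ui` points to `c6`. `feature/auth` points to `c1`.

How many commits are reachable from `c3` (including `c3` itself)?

Walking parent pointers from c3: reachable set = {c10, c11, c12, c2, c3, c9}.
That is 6 commits.

6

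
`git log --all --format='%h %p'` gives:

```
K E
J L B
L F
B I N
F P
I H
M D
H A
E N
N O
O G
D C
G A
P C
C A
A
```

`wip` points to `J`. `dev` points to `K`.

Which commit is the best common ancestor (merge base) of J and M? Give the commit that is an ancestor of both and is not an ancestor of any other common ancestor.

Ancestors of J: {A, B, C, F, G, H, I, J, L, N, O, P}.
Ancestors of M: {A, C, D, M}.
Common ancestors: {A, C}.
Among these, C is not an ancestor of any other common ancestor — it is the merge base.

C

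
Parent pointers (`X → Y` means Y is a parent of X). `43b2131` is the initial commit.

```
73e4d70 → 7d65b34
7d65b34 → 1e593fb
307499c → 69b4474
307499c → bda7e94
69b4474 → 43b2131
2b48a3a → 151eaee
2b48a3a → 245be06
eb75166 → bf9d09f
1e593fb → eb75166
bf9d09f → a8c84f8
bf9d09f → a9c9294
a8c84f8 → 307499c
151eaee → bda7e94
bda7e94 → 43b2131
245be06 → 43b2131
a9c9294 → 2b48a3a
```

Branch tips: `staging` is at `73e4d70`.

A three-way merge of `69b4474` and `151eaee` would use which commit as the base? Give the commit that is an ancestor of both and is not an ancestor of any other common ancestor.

Ancestors of 69b4474: {43b2131, 69b4474}.
Ancestors of 151eaee: {151eaee, 43b2131, bda7e94}.
Common ancestors: {43b2131}.
The only common ancestor is 43b2131, so it is the merge base.

43b2131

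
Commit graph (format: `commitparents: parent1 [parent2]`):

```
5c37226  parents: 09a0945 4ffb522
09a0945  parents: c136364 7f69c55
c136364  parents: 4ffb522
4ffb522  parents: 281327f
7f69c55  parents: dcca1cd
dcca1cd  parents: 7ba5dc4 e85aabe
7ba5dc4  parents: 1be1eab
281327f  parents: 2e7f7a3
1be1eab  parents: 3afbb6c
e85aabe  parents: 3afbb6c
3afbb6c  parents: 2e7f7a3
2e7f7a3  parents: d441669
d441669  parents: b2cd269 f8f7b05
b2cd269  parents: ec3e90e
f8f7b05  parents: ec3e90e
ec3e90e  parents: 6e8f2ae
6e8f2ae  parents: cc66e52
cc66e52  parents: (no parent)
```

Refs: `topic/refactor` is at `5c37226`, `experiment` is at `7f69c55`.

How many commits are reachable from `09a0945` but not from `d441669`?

Reachable from 09a0945: {09a0945, 1be1eab, 281327f, 2e7f7a3, 3afbb6c, 4ffb522, 6e8f2ae, 7ba5dc4, 7f69c55, b2cd269, c136364, cc66e52, d441669, dcca1cd, e85aabe, ec3e90e, f8f7b05}.
Reachable from d441669: {6e8f2ae, b2cd269, cc66e52, d441669, ec3e90e, f8f7b05}.
In 09a0945's history but not d441669's: {09a0945, 1be1eab, 281327f, 2e7f7a3, 3afbb6c, 4ffb522, 7ba5dc4, 7f69c55, c136364, dcca1cd, e85aabe} — 11 commits.

11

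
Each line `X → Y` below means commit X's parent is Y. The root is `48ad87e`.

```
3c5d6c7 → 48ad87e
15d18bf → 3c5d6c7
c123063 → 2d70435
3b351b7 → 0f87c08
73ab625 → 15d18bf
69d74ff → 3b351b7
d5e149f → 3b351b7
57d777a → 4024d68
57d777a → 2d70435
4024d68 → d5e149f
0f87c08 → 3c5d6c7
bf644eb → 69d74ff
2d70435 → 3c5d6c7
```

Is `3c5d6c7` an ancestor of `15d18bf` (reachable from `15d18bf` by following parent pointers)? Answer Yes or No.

Ancestors of 15d18bf (commits reachable by following parents): {15d18bf, 3c5d6c7, 48ad87e}.
3c5d6c7 is in that set, so it is an ancestor of 15d18bf.

Yes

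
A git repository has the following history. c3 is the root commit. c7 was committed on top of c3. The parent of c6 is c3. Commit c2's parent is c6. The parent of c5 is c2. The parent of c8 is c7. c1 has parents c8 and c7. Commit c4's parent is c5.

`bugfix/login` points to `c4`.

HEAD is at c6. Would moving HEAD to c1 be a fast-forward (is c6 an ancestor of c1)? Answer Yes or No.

No

A fast-forward from c6 to c1 is possible iff c6 is an ancestor of c1.
Ancestors of c1: {c1, c3, c7, c8}.
c6 is not among them, so fast-forward is not possible.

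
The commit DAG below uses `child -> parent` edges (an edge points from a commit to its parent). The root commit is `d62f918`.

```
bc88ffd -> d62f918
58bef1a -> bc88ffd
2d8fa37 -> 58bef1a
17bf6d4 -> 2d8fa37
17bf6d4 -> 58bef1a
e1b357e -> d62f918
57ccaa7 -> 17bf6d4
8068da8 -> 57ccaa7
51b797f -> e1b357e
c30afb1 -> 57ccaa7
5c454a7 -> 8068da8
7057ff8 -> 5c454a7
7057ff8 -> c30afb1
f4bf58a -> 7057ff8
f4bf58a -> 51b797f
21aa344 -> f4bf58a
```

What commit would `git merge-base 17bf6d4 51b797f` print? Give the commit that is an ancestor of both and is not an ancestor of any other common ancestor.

Ancestors of 17bf6d4: {17bf6d4, 2d8fa37, 58bef1a, bc88ffd, d62f918}.
Ancestors of 51b797f: {51b797f, d62f918, e1b357e}.
Common ancestors: {d62f918}.
The only common ancestor is d62f918, so it is the merge base.

d62f918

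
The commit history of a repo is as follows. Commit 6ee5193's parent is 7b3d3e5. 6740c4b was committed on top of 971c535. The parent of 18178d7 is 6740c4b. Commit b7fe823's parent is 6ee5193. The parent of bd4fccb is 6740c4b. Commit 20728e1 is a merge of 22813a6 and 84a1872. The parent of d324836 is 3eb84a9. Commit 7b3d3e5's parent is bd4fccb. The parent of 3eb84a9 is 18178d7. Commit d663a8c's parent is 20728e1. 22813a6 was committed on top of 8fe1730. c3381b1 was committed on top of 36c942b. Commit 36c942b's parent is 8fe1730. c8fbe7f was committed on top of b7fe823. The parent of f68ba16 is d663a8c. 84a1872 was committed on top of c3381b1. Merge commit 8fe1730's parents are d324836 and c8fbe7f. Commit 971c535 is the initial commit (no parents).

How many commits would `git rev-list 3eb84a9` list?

4

Walking parent pointers from 3eb84a9: reachable set = {18178d7, 3eb84a9, 6740c4b, 971c535}.
That is 4 commits.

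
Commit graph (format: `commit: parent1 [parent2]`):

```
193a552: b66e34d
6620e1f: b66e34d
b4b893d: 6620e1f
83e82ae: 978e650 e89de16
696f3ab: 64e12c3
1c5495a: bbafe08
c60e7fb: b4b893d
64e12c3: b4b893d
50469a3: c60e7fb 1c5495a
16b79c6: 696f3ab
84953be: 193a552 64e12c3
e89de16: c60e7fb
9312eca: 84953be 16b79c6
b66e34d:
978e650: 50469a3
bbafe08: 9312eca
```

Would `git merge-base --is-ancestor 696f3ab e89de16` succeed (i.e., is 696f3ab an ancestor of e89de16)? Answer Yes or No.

Ancestors of e89de16: {6620e1f, b4b893d, b66e34d, c60e7fb, e89de16}.
696f3ab is not in that set, so it is not an ancestor of e89de16.

No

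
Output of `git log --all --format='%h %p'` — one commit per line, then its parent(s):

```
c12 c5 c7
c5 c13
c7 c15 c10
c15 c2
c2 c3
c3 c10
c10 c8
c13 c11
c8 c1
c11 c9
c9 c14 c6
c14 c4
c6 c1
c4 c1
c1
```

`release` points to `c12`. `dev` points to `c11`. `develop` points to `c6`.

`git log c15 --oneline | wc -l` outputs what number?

Walking parent pointers from c15: reachable set = {c1, c10, c15, c2, c3, c8}.
That is 6 commits.

6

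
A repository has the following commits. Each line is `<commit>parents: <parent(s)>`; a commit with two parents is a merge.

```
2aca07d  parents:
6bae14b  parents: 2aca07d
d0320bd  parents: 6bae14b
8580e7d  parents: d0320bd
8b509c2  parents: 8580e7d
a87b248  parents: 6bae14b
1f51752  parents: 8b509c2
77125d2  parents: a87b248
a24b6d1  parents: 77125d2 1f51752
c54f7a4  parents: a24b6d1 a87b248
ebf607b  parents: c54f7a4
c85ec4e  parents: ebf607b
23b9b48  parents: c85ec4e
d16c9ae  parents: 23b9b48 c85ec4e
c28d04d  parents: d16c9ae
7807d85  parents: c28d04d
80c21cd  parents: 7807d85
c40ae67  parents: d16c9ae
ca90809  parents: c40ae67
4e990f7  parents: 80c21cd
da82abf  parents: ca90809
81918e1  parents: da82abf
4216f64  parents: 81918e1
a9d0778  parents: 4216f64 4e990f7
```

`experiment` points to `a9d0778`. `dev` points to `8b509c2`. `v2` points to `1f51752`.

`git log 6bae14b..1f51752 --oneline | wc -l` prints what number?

4

Reachable from 1f51752: {1f51752, 2aca07d, 6bae14b, 8580e7d, 8b509c2, d0320bd}.
Reachable from 6bae14b: {2aca07d, 6bae14b}.
In 1f51752's history but not 6bae14b's: {1f51752, 8580e7d, 8b509c2, d0320bd} — 4 commits.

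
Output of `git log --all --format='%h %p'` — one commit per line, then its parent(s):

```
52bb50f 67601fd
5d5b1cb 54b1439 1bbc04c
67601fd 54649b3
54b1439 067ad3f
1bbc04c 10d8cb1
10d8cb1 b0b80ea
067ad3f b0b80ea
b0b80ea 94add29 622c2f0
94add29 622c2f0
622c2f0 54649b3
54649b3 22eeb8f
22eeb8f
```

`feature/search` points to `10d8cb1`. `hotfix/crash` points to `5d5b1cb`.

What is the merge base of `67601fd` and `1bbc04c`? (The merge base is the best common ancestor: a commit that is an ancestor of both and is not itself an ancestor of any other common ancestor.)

Ancestors of 67601fd: {22eeb8f, 54649b3, 67601fd}.
Ancestors of 1bbc04c: {10d8cb1, 1bbc04c, 22eeb8f, 54649b3, 622c2f0, 94add29, b0b80ea}.
Common ancestors: {22eeb8f, 54649b3}.
Among these, 54649b3 is not an ancestor of any other common ancestor — it is the merge base.

54649b3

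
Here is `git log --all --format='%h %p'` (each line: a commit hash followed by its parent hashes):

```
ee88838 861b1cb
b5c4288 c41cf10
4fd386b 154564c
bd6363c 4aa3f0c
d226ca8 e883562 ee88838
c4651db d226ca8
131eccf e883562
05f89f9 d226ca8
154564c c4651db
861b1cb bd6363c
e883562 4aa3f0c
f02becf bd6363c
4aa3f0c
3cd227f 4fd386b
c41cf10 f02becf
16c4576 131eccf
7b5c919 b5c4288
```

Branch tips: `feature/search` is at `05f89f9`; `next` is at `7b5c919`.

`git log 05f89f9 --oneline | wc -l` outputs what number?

Walking parent pointers from 05f89f9: reachable set = {05f89f9, 4aa3f0c, 861b1cb, bd6363c, d226ca8, e883562, ee88838}.
That is 7 commits.

7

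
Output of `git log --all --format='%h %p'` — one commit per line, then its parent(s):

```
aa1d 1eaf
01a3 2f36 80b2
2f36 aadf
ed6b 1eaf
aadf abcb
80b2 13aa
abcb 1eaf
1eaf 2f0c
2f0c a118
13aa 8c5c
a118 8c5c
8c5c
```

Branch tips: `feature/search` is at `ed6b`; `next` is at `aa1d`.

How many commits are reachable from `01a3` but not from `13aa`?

8

Reachable from 01a3: {01a3, 13aa, 1eaf, 2f0c, 2f36, 80b2, 8c5c, a118, aadf, abcb}.
Reachable from 13aa: {13aa, 8c5c}.
In 01a3's history but not 13aa's: {01a3, 1eaf, 2f0c, 2f36, 80b2, a118, aadf, abcb} — 8 commits.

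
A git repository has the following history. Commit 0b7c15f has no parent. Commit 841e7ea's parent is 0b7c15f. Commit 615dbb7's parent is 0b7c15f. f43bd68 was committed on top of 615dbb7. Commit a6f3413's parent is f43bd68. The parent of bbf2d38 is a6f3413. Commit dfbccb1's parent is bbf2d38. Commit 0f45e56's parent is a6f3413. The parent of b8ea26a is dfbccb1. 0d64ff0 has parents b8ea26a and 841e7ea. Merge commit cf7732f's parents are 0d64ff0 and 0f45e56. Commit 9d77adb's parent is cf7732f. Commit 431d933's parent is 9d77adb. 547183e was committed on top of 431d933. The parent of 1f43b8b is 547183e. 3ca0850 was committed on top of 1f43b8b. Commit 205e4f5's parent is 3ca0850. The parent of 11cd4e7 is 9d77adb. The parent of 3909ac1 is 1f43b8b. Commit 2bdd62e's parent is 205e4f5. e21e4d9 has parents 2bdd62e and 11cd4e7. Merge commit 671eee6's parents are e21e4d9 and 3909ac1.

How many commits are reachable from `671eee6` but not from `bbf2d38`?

Reachable from 671eee6: {0b7c15f, 0d64ff0, 0f45e56, 11cd4e7, 1f43b8b, 205e4f5, 2bdd62e, 3909ac1, 3ca0850, 431d933, 547183e, 615dbb7, 671eee6, 841e7ea, 9d77adb, a6f3413, b8ea26a, bbf2d38, cf7732f, dfbccb1, e21e4d9, f43bd68}.
Reachable from bbf2d38: {0b7c15f, 615dbb7, a6f3413, bbf2d38, f43bd68}.
In 671eee6's history but not bbf2d38's: {0d64ff0, 0f45e56, 11cd4e7, 1f43b8b, 205e4f5, 2bdd62e, 3909ac1, 3ca0850, 431d933, 547183e, 671eee6, 841e7ea, 9d77adb, b8ea26a, cf7732f, dfbccb1, e21e4d9} — 17 commits.

17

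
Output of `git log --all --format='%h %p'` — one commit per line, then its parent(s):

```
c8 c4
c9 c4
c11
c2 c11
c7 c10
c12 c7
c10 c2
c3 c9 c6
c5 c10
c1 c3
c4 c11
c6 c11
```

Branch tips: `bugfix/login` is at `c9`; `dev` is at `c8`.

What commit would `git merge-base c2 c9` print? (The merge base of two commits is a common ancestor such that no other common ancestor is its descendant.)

Ancestors of c2: {c11, c2}.
Ancestors of c9: {c11, c4, c9}.
Common ancestors: {c11}.
The only common ancestor is c11, so it is the merge base.

c11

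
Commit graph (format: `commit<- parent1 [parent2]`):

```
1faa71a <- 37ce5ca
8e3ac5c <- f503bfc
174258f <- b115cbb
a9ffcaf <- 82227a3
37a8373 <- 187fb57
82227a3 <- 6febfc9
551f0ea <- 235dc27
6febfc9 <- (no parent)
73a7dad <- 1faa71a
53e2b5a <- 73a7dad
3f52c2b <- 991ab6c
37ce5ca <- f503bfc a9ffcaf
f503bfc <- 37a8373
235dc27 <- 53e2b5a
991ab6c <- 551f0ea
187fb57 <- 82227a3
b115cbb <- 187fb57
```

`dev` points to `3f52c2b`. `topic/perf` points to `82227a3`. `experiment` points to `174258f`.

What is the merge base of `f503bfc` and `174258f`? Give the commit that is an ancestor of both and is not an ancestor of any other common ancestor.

187fb57

Ancestors of f503bfc: {187fb57, 37a8373, 6febfc9, 82227a3, f503bfc}.
Ancestors of 174258f: {174258f, 187fb57, 6febfc9, 82227a3, b115cbb}.
Common ancestors: {187fb57, 6febfc9, 82227a3}.
Among these, 187fb57 is not an ancestor of any other common ancestor — it is the merge base.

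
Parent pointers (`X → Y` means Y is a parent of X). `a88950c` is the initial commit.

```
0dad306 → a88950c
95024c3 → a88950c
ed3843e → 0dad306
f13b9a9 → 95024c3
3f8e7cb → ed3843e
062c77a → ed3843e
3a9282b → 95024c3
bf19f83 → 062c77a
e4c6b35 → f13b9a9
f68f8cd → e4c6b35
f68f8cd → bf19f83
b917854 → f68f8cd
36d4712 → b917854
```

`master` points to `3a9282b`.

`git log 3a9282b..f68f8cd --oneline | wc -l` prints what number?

Reachable from f68f8cd: {062c77a, 0dad306, 95024c3, a88950c, bf19f83, e4c6b35, ed3843e, f13b9a9, f68f8cd}.
Reachable from 3a9282b: {3a9282b, 95024c3, a88950c}.
In f68f8cd's history but not 3a9282b's: {062c77a, 0dad306, bf19f83, e4c6b35, ed3843e, f13b9a9, f68f8cd} — 7 commits.

7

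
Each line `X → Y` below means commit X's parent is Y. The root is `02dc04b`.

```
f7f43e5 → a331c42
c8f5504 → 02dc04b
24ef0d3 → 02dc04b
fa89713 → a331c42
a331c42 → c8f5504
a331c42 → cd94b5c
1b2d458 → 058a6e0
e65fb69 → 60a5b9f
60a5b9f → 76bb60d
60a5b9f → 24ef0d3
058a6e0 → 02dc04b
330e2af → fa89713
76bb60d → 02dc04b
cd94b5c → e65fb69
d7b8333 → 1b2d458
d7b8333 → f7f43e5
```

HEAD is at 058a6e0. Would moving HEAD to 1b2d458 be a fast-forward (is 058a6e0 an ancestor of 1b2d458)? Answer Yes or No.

A fast-forward from 058a6e0 to 1b2d458 is possible iff 058a6e0 is an ancestor of 1b2d458.
Ancestors of 1b2d458: {02dc04b, 058a6e0, 1b2d458}.
058a6e0 is among them, so fast-forward is possible.

Yes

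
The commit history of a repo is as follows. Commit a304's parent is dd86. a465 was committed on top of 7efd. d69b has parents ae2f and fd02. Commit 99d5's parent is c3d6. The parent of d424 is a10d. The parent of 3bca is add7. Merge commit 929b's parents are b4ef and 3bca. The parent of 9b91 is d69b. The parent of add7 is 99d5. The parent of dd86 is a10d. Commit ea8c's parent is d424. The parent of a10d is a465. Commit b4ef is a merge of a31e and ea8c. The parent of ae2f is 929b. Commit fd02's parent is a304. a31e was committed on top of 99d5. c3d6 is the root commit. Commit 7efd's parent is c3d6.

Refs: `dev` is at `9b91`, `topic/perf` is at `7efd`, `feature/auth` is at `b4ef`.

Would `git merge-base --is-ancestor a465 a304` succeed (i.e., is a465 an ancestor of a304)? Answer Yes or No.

Yes

Ancestors of a304 (commits reachable by following parents): {7efd, a10d, a304, a465, c3d6, dd86}.
a465 is in that set, so it is an ancestor of a304.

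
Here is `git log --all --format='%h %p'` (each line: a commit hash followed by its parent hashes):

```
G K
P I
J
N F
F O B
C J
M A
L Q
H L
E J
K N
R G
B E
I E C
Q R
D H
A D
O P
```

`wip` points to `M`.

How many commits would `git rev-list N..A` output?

8

Reachable from A: {A, B, C, D, E, F, G, H, I, J, K, L, N, O, P, Q, R}.
Reachable from N: {B, C, E, F, I, J, N, O, P}.
In A's history but not N's: {A, D, G, H, K, L, Q, R} — 8 commits.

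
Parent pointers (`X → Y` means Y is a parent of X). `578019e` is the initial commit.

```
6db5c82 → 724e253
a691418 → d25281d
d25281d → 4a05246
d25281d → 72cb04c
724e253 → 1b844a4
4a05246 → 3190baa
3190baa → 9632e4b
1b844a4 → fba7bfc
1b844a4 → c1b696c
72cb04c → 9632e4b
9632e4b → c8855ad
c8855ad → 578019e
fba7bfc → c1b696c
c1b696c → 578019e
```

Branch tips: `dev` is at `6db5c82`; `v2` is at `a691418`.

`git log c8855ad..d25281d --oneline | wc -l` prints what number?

5

Reachable from d25281d: {3190baa, 4a05246, 578019e, 72cb04c, 9632e4b, c8855ad, d25281d}.
Reachable from c8855ad: {578019e, c8855ad}.
In d25281d's history but not c8855ad's: {3190baa, 4a05246, 72cb04c, 9632e4b, d25281d} — 5 commits.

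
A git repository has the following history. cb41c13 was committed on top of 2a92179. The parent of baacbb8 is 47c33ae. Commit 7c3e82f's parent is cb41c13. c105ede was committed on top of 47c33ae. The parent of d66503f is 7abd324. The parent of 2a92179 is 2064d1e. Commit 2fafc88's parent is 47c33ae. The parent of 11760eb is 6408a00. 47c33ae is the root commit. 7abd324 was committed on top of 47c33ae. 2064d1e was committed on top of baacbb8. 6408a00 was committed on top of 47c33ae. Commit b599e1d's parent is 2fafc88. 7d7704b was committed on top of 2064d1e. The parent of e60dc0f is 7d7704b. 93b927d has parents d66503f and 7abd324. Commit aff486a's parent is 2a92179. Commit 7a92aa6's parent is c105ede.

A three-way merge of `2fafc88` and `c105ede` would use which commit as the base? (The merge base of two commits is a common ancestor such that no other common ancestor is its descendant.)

47c33ae

Ancestors of 2fafc88: {2fafc88, 47c33ae}.
Ancestors of c105ede: {47c33ae, c105ede}.
Common ancestors: {47c33ae}.
The only common ancestor is 47c33ae, so it is the merge base.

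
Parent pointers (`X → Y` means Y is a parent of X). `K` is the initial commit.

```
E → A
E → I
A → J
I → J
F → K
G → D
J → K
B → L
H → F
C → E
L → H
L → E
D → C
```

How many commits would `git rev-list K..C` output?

5

Reachable from C: {A, C, E, I, J, K}.
Reachable from K: {K}.
In C's history but not K's: {A, C, E, I, J} — 5 commits.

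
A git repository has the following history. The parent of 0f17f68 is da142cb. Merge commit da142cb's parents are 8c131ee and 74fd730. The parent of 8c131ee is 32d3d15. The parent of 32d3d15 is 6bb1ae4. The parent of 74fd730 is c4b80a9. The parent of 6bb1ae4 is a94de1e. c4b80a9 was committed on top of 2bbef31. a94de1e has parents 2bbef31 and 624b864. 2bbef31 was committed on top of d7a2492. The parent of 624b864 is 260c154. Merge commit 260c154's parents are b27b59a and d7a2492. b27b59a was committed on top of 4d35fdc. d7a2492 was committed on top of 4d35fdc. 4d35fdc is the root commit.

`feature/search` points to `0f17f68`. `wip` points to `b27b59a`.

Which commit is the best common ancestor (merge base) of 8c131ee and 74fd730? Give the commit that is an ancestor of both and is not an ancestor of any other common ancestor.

2bbef31

Ancestors of 8c131ee: {260c154, 2bbef31, 32d3d15, 4d35fdc, 624b864, 6bb1ae4, 8c131ee, a94de1e, b27b59a, d7a2492}.
Ancestors of 74fd730: {2bbef31, 4d35fdc, 74fd730, c4b80a9, d7a2492}.
Common ancestors: {2bbef31, 4d35fdc, d7a2492}.
Among these, 2bbef31 is not an ancestor of any other common ancestor — it is the merge base.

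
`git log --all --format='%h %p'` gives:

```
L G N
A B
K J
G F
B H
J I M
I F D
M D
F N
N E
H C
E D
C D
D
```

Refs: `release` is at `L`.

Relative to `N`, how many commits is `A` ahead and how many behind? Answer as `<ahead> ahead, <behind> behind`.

4 ahead, 2 behind

Reachable from A: {A, B, C, D, H}.
Reachable from N: {D, E, N}.
Only in A's history (ahead): {A, B, C, H} — 4.
Only in N's history (behind): {E, N} — 2.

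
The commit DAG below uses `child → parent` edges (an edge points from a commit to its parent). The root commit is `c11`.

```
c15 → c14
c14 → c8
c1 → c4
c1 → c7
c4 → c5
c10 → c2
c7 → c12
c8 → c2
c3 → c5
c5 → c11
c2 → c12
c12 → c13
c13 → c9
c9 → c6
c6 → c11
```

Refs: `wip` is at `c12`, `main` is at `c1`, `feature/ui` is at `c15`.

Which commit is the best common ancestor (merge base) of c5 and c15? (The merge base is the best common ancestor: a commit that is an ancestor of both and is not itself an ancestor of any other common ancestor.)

c11

Ancestors of c5: {c11, c5}.
Ancestors of c15: {c11, c12, c13, c14, c15, c2, c6, c8, c9}.
Common ancestors: {c11}.
The only common ancestor is c11, so it is the merge base.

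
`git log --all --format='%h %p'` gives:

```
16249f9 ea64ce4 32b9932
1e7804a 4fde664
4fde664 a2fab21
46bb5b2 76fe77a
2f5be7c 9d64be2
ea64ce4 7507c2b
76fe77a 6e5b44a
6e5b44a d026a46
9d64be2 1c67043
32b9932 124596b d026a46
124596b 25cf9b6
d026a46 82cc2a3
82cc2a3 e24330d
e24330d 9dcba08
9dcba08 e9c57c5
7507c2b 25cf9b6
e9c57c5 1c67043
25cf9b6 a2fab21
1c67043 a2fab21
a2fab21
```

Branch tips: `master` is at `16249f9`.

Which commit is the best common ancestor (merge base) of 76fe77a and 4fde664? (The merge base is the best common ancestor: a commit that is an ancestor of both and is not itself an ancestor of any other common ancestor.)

a2fab21

Ancestors of 76fe77a: {1c67043, 6e5b44a, 76fe77a, 82cc2a3, 9dcba08, a2fab21, d026a46, e24330d, e9c57c5}.
Ancestors of 4fde664: {4fde664, a2fab21}.
Common ancestors: {a2fab21}.
The only common ancestor is a2fab21, so it is the merge base.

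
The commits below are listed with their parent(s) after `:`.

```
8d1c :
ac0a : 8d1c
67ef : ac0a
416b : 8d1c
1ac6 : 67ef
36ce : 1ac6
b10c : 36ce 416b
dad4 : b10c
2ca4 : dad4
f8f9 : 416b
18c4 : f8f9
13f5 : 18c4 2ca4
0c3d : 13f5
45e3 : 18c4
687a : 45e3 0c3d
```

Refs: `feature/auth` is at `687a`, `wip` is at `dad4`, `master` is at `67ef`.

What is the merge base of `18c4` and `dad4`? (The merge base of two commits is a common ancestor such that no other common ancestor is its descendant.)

416b

Ancestors of 18c4: {18c4, 416b, 8d1c, f8f9}.
Ancestors of dad4: {1ac6, 36ce, 416b, 67ef, 8d1c, ac0a, b10c, dad4}.
Common ancestors: {416b, 8d1c}.
Among these, 416b is not an ancestor of any other common ancestor — it is the merge base.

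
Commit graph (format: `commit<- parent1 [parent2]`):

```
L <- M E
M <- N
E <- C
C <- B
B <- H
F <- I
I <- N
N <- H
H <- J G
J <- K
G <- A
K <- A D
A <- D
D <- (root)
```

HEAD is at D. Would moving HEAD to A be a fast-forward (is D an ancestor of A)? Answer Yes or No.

A fast-forward from D to A is possible iff D is an ancestor of A.
Ancestors of A: {A, D}.
D is among them, so fast-forward is possible.

Yes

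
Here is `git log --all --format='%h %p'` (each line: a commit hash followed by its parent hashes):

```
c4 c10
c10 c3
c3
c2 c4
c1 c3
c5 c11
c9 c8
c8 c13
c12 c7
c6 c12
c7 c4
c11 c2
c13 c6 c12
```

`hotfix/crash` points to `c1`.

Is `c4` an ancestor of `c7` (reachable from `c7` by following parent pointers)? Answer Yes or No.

Ancestors of c7 (commits reachable by following parents): {c10, c3, c4, c7}.
c4 is in that set, so it is an ancestor of c7.

Yes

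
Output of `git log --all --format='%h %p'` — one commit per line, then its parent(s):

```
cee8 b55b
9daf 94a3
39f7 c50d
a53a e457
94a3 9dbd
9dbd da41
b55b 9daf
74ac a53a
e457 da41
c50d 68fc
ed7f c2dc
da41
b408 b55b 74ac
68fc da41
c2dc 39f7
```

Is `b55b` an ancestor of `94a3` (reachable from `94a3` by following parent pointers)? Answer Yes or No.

Ancestors of 94a3: {94a3, 9dbd, da41}.
b55b is not in that set, so it is not an ancestor of 94a3.

No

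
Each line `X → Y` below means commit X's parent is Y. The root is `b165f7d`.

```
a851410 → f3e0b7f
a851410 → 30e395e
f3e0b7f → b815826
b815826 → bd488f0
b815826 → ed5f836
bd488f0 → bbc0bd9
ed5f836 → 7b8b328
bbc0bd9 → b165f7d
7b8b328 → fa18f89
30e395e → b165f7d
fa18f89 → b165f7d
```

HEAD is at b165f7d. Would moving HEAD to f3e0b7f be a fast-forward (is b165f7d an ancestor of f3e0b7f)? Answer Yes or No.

A fast-forward from b165f7d to f3e0b7f is possible iff b165f7d is an ancestor of f3e0b7f.
Ancestors of f3e0b7f: {7b8b328, b165f7d, b815826, bbc0bd9, bd488f0, ed5f836, f3e0b7f, fa18f89}.
b165f7d is among them, so fast-forward is possible.

Yes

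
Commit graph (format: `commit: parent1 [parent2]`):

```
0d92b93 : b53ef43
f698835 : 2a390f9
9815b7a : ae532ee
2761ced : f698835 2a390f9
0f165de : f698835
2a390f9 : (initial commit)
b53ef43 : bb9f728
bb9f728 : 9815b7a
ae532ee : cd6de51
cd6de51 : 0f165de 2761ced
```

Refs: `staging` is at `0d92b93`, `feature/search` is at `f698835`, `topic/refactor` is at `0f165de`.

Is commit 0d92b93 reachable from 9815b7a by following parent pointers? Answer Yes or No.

Ancestors of 9815b7a: {0f165de, 2761ced, 2a390f9, 9815b7a, ae532ee, cd6de51, f698835}.
0d92b93 is not in that set, so it is not an ancestor of 9815b7a.

No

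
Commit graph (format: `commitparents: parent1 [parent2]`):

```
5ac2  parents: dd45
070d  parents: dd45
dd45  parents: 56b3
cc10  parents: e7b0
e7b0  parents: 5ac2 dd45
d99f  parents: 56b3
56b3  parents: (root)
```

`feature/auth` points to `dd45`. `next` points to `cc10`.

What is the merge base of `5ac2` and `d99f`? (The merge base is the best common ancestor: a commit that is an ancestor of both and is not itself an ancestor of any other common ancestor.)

56b3

Ancestors of 5ac2: {56b3, 5ac2, dd45}.
Ancestors of d99f: {56b3, d99f}.
Common ancestors: {56b3}.
The only common ancestor is 56b3, so it is the merge base.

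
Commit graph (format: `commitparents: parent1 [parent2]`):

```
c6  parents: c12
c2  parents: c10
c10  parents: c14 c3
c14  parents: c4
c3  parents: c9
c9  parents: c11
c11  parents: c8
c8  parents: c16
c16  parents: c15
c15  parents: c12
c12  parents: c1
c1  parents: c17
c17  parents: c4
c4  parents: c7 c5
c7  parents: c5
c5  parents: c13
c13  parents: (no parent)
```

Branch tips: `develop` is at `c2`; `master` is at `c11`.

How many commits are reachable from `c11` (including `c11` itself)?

11

Walking parent pointers from c11: reachable set = {c1, c11, c12, c13, c15, c16, c17, c4, c5, c7, c8}.
That is 11 commits.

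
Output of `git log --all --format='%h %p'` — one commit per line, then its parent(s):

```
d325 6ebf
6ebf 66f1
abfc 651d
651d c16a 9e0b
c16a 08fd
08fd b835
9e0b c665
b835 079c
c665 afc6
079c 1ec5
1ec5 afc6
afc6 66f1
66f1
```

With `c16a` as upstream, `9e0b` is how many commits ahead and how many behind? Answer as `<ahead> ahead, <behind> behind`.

2 ahead, 5 behind

Reachable from 9e0b: {66f1, 9e0b, afc6, c665}.
Reachable from c16a: {079c, 08fd, 1ec5, 66f1, afc6, b835, c16a}.
Only in 9e0b's history (ahead): {9e0b, c665} — 2.
Only in c16a's history (behind): {079c, 08fd, 1ec5, b835, c16a} — 5.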